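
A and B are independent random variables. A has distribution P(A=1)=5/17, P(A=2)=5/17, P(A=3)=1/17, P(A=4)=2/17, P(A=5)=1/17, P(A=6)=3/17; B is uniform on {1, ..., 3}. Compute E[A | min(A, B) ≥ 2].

P(min(A, B) ≥ 2) = 8/17.
Summing A·P(x,y) over outcomes with min(A, B) ≥ 2 gives 88/51.
E[A | min(A, B) ≥ 2] = (88/51) / (8/17) = 11/3.

11/3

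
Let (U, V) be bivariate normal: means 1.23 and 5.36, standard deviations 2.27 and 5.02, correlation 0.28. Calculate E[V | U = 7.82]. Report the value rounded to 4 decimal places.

9.4406

For a bivariate normal, E[V | U=x] = μ_V + ρ·(σ_V/σ_U)·(x − μ_U).
E[V | U=7.82] = 5.36 + (0.28)·(5.02/2.27)·(7.82 − (1.23)) = 5.36 + (0.61921)·(6.59) = 9.4406.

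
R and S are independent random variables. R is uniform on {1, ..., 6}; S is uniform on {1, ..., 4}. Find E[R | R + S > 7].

Outcomes with R + S > 7: (4,4), (5,3), (5,4), (6,2), (6,3), (6,4), each with probability 1/24.
E[R | R + S > 7] = (4 + 5 + 5 + 6 + 6 + 6) / 6 = 16/3.

16/3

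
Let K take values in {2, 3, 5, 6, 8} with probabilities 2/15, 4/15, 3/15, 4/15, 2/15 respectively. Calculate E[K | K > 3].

55/9

P(K > 3) = 3/5.
Σ over the event: 5·1/5 + 6·4/15 + 8·2/15 = 11/3.
E[K | K > 3] = (11/3) / (3/5) = 55/9.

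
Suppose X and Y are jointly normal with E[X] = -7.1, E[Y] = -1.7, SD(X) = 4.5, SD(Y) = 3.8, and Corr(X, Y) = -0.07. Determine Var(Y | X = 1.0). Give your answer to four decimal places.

14.3692

Var(Y | X=x) = (1 − ρ²)·σ_Y².
Var(Y | X=1.0) = (3.8)²·(1 − (-0.07)²) = 14.44·0.9951 = 14.3692.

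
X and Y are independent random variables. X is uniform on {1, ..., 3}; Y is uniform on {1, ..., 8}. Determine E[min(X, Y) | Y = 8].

2

P(Y = 8) = 1/8.
Summing min(X,Y)·P(x,y) over outcomes with Y = 8 gives 1/4.
E[min(X, Y) | Y = 8] = (1/4) / (1/8) = 2.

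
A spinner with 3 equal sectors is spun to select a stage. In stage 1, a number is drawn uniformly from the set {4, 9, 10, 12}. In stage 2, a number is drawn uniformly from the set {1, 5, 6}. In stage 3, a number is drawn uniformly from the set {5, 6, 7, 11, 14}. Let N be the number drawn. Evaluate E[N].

427/60

E[N | stage 1] = (4+9+10+12)/4 = 35/4.
E[N | stage 2] = (1+5+6)/3 = 4.
E[N | stage 3] = (5+6+7+11+14)/5 = 43/5.
By the law of total expectation,
E[N] = (1/3)·(35/4) + (1/3)·(4) + (1/3)·(43/5) = 427/60.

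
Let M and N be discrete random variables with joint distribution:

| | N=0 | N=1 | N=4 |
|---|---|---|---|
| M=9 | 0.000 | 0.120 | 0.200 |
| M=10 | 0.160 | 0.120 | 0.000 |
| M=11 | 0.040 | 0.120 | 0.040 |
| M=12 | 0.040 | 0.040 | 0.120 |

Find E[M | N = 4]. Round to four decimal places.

10.2222

P(N = 4) = 0.360.
Σ M·P over the event = 9·(0.200) + 11·(0.040) + 12·(0.120) = 3.680.
E[M | N = 4] = (3.680) / (0.360) = 10.2222.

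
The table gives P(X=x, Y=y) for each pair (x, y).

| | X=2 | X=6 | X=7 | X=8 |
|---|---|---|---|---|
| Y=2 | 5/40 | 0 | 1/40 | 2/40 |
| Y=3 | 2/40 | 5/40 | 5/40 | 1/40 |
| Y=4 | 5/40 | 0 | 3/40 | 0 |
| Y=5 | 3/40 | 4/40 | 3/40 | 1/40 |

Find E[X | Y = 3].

77/13

P(Y = 3) = 13/40.
Σ X·P over the event = 2·(2/40) + 6·(5/40) + 7·(5/40) + 8·(1/40) = 77/40.
E[X | Y = 3] = (77/40) / (13/40) = 77/13.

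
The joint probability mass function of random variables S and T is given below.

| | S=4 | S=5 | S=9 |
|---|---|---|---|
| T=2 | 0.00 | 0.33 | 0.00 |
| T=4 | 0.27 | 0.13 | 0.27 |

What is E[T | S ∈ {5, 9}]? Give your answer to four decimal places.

P(S ∈ {5, 9}) = 0.73.
Σ T·P over the event = 2·(0.33) + 4·(0.13) + 4·(0.27) = 2.26.
E[T | S ∈ {5, 9}] = (2.26) / (0.73) = 3.0959.

3.0959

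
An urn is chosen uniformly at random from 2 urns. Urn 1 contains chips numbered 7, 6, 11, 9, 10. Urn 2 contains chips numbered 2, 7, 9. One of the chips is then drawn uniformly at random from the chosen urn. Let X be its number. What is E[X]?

73/10

E[X | urn 1] = (7+6+11+9+10)/5 = 43/5.
E[X | urn 2] = (2+7+9)/3 = 6.
E[X] = (1/2)·(43/5) + (1/2)·(6) = 73/10.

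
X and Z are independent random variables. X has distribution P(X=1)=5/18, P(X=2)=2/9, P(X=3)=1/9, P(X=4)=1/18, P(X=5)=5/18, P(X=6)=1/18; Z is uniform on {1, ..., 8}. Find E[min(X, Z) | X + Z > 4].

46/17

P(X + Z > 4) = 119/144.
Summing min(X,Z)·P(x,y) over outcomes with X + Z > 4 gives 161/72.
E[min(X, Z) | X + Z > 4] = (161/72) / (119/144) = 46/17.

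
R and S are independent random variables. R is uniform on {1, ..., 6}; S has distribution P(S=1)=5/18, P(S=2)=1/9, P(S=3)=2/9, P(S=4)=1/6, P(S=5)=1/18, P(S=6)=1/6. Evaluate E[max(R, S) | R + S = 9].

P(R + S = 9) = 11/108.
Summing max(R,S)·P(x,y) over outcomes with R + S = 9 gives 31/54.
E[max(R, S) | R + S = 9] = (31/54) / (11/108) = 62/11.

62/11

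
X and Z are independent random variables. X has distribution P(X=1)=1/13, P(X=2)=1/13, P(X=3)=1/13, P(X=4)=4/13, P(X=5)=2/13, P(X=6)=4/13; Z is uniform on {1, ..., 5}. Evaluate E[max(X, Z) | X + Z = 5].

26/7

P(X + Z = 5) = 7/65.
Summing max(X,Z)·P(x,y) over outcomes with X + Z = 5 gives 2/5.
E[max(X, Z) | X + Z = 5] = (2/5) / (7/65) = 26/7.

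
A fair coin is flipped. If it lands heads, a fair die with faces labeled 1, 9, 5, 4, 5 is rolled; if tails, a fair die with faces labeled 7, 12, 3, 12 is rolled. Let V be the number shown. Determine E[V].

133/20

E[V | heads] = (1+9+5+4+5)/5 = 24/5.
E[V | tails] = (7+12+3+12)/4 = 17/2.
By the law of total expectation,
E[V] = (1/2)·(24/5) + (1/2)·(17/2) = 133/20.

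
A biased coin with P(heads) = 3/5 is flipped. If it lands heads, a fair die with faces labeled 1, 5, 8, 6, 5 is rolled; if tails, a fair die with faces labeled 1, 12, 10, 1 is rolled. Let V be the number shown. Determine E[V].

E[V | heads] = (1+5+8+6+5)/5 = 5.
E[V | tails] = (1+12+10+1)/4 = 6.
E[V] = (3/5)·(5) + (2/5)·(6) = 27/5.

27/5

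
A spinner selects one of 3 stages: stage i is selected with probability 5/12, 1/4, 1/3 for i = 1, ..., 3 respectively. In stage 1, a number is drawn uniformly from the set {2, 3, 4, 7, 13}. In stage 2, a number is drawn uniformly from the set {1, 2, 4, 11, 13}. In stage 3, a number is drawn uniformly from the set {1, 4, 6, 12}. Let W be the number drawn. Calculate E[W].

353/60

E[W | stage 1] = (2+3+4+7+13)/5 = 29/5.
E[W | stage 2] = (1+2+4+11+13)/5 = 31/5.
E[W | stage 3] = (1+4+6+12)/4 = 23/4.
By the law of total expectation,
E[W] = (5/12)·(29/5) + (1/4)·(31/5) + (1/3)·(23/4) = 353/60.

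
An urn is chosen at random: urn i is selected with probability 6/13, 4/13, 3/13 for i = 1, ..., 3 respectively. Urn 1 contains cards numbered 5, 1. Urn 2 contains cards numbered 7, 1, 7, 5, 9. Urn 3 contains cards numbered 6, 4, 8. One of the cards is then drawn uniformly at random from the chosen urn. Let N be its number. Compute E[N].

E[N | urn 1] = (5+1)/2 = 3.
E[N | urn 2] = (7+1+7+5+9)/5 = 29/5.
E[N | urn 3] = (6+4+8)/3 = 6.
E[N] = (6/13)·(3) + (4/13)·(29/5) + (3/13)·(6) = 296/65.

296/65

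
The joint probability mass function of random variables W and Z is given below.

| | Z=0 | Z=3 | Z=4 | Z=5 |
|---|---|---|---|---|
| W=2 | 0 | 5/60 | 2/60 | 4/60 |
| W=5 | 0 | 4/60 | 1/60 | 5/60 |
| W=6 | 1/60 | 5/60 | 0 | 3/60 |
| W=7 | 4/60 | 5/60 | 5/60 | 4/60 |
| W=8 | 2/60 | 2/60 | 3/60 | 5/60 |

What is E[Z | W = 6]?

10/3

P(W = 6) = 3/20.
Summing Z·P(W=x,Z=y) over the conditioning event gives 1/2.
E[Z | W = 6] = (1/2) / (3/20) = 10/3.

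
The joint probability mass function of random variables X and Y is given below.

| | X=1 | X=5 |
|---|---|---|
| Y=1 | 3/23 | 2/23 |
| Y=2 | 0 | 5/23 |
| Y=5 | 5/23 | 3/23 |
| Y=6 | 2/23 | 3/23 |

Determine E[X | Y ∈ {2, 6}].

P(Y ∈ {2, 6}) = 10/23.
Σ X·P over the event = 1·(2/23) + 5·(5/23) + 5·(3/23) = 42/23.
E[X | Y ∈ {2, 6}] = (42/23) / (10/23) = 21/5.

21/5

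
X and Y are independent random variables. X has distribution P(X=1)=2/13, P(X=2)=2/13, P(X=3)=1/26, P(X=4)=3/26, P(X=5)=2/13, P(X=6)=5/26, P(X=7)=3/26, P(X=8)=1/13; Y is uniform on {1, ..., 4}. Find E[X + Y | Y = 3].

P(Y = 3) = 1/4.
Summing (X+Y)·P(x,y) over outcomes with Y = 3 gives 24/13.
E[X + Y | Y = 3] = (24/13) / (1/4) = 96/13.

96/13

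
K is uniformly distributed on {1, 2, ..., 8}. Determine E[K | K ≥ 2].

Given K ≥ 2, K is equally likely to be any of {2, 3, 4, 5, 6, 7, 8}.
E[K | K ≥ 2] = (2 + 3 + 4 + 5 + 6 + 7 + 8) / 7 = 5.

5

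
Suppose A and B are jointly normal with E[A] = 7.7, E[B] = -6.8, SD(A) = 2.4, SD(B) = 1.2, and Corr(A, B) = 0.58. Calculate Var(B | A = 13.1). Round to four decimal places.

The conditional variance in a bivariate normal is σ_B²(1 − ρ²), independent of x.
Var(B | A=13.1) = (1.2)²·(1 − (0.58)²) = 1.44·0.6636 = 0.9556.

0.9556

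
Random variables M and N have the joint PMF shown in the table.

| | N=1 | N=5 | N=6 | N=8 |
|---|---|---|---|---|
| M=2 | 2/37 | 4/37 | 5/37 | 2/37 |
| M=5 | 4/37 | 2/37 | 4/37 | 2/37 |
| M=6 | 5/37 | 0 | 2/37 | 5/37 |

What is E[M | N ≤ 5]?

72/17

P(N ≤ 5) = 17/37.
Σ M·P over the event = 2·(2/37) + 2·(4/37) + 5·(4/37) + 5·(2/37) + 6·(5/37) = 72/37.
E[M | N ≤ 5] = (72/37) / (17/37) = 72/17.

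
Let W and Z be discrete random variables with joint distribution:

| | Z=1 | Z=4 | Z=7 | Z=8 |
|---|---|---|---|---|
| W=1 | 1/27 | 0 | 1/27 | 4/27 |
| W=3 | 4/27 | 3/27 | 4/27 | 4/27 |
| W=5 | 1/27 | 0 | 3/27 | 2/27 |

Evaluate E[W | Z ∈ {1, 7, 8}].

P(Z ∈ {1, 7, 8}) = 8/9.
Summing W·P(W=x,Z=y) over the conditioning event gives 8/3.
E[W | Z ∈ {1, 7, 8}] = (8/3) / (8/9) = 3.

3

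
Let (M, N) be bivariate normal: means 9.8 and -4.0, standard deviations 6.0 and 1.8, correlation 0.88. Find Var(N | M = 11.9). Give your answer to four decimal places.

0.7309

For a bivariate normal, Var(N | M=x) = σ_N²(1 − ρ²).
Var(N | M=11.9) = (1.8)²·(1 − (0.88)²) = 3.24·0.2256 = 0.7309.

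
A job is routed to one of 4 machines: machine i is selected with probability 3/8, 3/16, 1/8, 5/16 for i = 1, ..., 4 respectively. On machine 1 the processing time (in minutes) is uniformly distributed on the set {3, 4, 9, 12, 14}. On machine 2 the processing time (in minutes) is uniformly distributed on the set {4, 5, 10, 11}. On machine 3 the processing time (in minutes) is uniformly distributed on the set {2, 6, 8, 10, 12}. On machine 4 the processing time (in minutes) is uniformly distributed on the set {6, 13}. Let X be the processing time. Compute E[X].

E[X | machine 1] = (3+4+9+12+14)/5 = 42/5.
E[X | machine 2] = (4+5+10+11)/4 = 15/2.
E[X | machine 3] = (2+6+8+10+12)/5 = 38/5.
E[X | machine 4] = (6+13)/2 = 19/2.
E[X] = (3/8)·(42/5) + (3/16)·(15/2) + (1/8)·(38/5) + (5/16)·(19/2) = 339/40.

339/40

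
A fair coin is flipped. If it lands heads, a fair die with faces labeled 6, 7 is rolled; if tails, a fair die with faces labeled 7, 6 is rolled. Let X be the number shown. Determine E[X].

13/2

E[X | heads] = (6+7)/2 = 13/2.
E[X | tails] = (7+6)/2 = 13/2.
By the law of total expectation,
E[X] = (1/2)·(13/2) + (1/2)·(13/2) = 13/2.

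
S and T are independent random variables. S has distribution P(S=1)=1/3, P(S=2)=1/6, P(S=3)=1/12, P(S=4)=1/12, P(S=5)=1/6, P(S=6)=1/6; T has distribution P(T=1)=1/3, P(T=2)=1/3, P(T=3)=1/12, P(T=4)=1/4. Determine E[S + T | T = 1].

P(T = 1) = 1/3.
Summing (S+T)·P(x,y) over outcomes with T = 1 gives 49/36.
E[S + T | T = 1] = (49/36) / (1/3) = 49/12.

49/12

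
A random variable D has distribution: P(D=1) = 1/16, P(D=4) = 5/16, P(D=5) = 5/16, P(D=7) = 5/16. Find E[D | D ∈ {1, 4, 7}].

56/11

P(D ∈ {1, 4, 7}) = 11/16.
Σ over the event: 1·1/16 + 4·5/16 + 7·5/16 = 7/2.
E[D | D ∈ {1, 4, 7}] = (7/2) / (11/16) = 56/11.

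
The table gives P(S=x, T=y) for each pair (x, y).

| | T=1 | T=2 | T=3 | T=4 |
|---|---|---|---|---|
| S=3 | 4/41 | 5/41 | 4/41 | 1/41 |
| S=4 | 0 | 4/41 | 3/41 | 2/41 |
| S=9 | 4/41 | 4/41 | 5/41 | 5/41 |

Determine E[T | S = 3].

P(S = 3) = 14/41.
Summing T·P(S=x,T=y) over the conditioning event gives 30/41.
E[T | S = 3] = (30/41) / (14/41) = 15/7.

15/7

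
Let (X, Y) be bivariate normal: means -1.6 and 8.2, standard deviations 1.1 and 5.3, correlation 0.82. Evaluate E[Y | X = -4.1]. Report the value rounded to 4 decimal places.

For a bivariate normal, E[Y | X=x] = μ_Y + ρ·(σ_Y/σ_X)·(x − μ_X).
E[Y | X=-4.1] = 8.2 + (0.82)·(5.3/1.1)·(-4.1 − (-1.6)) = 8.2 + (3.9509)·(-2.5) = -1.6773.

-1.6773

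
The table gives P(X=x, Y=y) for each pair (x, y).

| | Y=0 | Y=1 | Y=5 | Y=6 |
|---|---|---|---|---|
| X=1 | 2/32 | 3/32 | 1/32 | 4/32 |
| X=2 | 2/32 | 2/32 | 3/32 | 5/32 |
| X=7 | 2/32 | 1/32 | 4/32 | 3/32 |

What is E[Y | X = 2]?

47/12

P(X = 2) = 3/8.
Σ Y·P over the event = 0·(2/32) + 1·(2/32) + 5·(3/32) + 6·(5/32) = 47/32.
E[Y | X = 2] = (47/32) / (3/8) = 47/12.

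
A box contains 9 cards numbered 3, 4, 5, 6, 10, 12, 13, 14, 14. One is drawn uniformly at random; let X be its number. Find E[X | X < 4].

3

P(X < 4) = 1/9.
Σ over the event: 3·1/9 = 1/3.
E[X | X < 4] = (1/3) / (1/9) = 3.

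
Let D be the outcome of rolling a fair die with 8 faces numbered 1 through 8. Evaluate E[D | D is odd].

4

Given D is odd, D is equally likely to be any of {1, 3, 5, 7}.
E[D | D is odd] = (1 + 3 + 5 + 7) / 4 = 4.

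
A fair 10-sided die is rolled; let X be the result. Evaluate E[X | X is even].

6

Given X is even, X is equally likely to be any of {2, 4, 6, 8, 10}.
E[X | X is even] = (2 + 4 + 6 + 8 + 10) / 5 = 6.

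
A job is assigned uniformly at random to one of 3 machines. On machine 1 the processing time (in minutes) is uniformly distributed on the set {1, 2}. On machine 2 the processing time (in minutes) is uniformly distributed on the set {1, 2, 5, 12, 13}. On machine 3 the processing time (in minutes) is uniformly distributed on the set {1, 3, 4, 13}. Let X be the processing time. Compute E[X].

89/20

E[X | machine 1] = (1+2)/2 = 3/2.
E[X | machine 2] = (1+2+5+12+13)/5 = 33/5.
E[X | machine 3] = (1+3+4+13)/4 = 21/4.
E[X] = (1/3)·(3/2) + (1/3)·(33/5) + (1/3)·(21/4) = 89/20.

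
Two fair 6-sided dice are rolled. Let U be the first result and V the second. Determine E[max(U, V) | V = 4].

Outcomes with V = 4: (1,4), (2,4), (3,4), (4,4), (5,4), (6,4), each with probability 1/36.
E[max(U, V) | V = 4] = (4 + 4 + 4 + 4 + 5 + 6) / 6 = 9/2.

9/2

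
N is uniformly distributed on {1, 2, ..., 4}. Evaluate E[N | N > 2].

Given N > 2, N is equally likely to be any of {3, 4}.
E[N | N > 2] = (3 + 4) / 2 = 7/2.

7/2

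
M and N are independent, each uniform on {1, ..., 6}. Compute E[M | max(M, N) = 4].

Outcomes with max(M, N) = 4: (1,4), (2,4), (3,4), (4,1), (4,2), (4,3), (4,4), each with probability 1/36.
E[M | max(M, N) = 4] = (1 + 2 + 3 + 4 + 4 + 4 + 4) / 7 = 22/7.

22/7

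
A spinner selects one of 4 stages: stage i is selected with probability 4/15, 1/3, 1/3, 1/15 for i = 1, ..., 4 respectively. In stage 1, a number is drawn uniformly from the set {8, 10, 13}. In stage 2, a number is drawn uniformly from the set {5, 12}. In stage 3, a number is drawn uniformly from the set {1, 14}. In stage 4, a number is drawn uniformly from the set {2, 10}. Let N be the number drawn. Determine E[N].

382/45

E[N | stage 1] = (8+10+13)/3 = 31/3.
E[N | stage 2] = (5+12)/2 = 17/2.
E[N | stage 3] = (1+14)/2 = 15/2.
E[N | stage 4] = (2+10)/2 = 6.
By the law of total expectation,
E[N] = (4/15)·(31/3) + (1/3)·(17/2) + (1/3)·(15/2) + (1/15)·(6) = 382/45.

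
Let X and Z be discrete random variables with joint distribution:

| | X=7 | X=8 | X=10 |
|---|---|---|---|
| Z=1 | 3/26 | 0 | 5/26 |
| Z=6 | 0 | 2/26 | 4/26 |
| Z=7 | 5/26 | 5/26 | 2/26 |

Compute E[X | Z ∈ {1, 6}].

127/14

P(Z ∈ {1, 6}) = 7/13.
Σ X·P over the event = 7·(3/26) + 8·(2/26) + 10·(5/26) + 10·(4/26) = 127/26.
E[X | Z ∈ {1, 6}] = (127/26) / (7/13) = 127/14.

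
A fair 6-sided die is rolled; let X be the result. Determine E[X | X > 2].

9/2

Given X > 2, X is equally likely to be any of {3, 4, 5, 6}.
E[X | X > 2] = (3 + 4 + 5 + 6) / 4 = 9/2.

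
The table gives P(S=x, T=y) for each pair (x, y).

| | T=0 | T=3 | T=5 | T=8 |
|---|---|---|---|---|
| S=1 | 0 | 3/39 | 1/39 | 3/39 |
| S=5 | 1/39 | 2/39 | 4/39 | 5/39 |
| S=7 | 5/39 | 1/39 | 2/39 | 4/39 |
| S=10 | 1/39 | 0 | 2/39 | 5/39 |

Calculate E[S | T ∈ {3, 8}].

P(T ∈ {3, 8}) = 23/39.
Σ S·P over the event = 1·(3/39) + 1·(3/39) + 5·(2/39) + 5·(5/39) + 7·(1/39) + 7·(4/39) + 10·(5/39) = 42/13.
E[S | T ∈ {3, 8}] = (42/13) / (23/39) = 126/23.

126/23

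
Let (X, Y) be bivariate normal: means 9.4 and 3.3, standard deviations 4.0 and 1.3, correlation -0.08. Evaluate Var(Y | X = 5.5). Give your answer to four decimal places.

1.6792

Var(Y | X=x) = (1 − ρ²)·σ_Y².
Var(Y | X=5.5) = (1.3)²·(1 − (-0.08)²) = 1.69·0.9936 = 1.6792.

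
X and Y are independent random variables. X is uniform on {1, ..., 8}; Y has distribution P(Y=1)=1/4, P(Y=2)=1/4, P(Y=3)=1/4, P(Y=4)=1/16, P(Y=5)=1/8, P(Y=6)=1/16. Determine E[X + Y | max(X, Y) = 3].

24/5

P(max(X, Y) = 3) = 5/32.
Summing (X+Y)·P(x,y) over outcomes with max(X, Y) = 3 gives 3/4.
E[X + Y | max(X, Y) = 3] = (3/4) / (5/32) = 24/5.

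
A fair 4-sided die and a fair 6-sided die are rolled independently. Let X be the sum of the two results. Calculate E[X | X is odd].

6

P(X is odd) = 1/2.
Σ over the event: 3·1/12 + 5·1/6 + 7·1/6 + 9·1/12 = 3.
E[X | X is odd] = (3) / (1/2) = 6.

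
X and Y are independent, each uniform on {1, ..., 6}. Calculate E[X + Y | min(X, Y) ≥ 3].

9

P(min(X, Y) ≥ 3) = 4/9.
Summing (X+Y)·P(x,y) over outcomes with min(X, Y) ≥ 3 gives 4.
E[X + Y | min(X, Y) ≥ 3] = (4) / (4/9) = 9.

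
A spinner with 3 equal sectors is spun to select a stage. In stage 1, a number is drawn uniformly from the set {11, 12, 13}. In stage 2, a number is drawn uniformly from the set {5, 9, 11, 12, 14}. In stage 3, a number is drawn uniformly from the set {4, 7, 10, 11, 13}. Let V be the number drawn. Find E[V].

E[V | stage 1] = (11+12+13)/3 = 12.
E[V | stage 2] = (5+9+11+12+14)/5 = 51/5.
E[V | stage 3] = (4+7+10+11+13)/5 = 9.
By the law of total expectation,
E[V] = (1/3)·(12) + (1/3)·(51/5) + (1/3)·(9) = 52/5.

52/5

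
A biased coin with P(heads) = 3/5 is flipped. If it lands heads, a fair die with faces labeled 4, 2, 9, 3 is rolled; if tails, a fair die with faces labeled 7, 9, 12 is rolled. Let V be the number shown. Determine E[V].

193/30

E[V | heads] = (4+2+9+3)/4 = 9/2.
E[V | tails] = (7+9+12)/3 = 28/3.
By the law of total expectation,
E[V] = (3/5)·(9/2) + (2/5)·(28/3) = 193/30.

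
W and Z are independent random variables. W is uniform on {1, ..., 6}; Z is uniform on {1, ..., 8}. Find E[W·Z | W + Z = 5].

5

P(W + Z = 5) = 1/12.
Summing WZ·P(x,y) over outcomes with W + Z = 5 gives 5/12.
E[W·Z | W + Z = 5] = (5/12) / (1/12) = 5.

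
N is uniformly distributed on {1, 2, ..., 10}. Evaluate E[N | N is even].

Given N is even, N is equally likely to be any of {2, 4, 6, 8, 10}.
E[N | N is even] = (2 + 4 + 6 + 8 + 10) / 5 = 6.

6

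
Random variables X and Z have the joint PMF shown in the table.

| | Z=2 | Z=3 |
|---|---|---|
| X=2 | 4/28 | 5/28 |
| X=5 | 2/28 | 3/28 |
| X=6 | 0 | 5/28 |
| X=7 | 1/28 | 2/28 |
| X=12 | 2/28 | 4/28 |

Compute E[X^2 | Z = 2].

403/9

P(Z = 2) = 9/28.
Σ X^2·P over the event = 4·(4/28) + 25·(2/28) + 49·(1/28) + 144·(2/28) = 403/28.
E[X^2 | Z = 2] = (403/28) / (9/28) = 403/9.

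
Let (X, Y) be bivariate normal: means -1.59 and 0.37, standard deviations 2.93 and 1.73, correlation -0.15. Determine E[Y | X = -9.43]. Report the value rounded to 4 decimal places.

1.0644

E[Y | X=x] = μ_Y + ρ(σ_Y/σ_X)(x − μ_X) for jointly normal variables.
E[Y | X=-9.43] = 0.37 + (-0.15)·(1.73/2.93)·(-9.43 − (-1.59)) = 0.37 + (-0.088567)·(-7.84) = 1.0644.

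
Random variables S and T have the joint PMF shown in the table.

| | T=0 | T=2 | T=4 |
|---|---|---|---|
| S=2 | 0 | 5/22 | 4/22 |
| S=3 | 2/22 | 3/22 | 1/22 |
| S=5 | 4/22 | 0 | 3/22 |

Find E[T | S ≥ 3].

P(S ≥ 3) = 13/22.
Σ T·P over the event = 0·(2/22) + 2·(3/22) + 4·(1/22) + 0·(4/22) + 4·(3/22) = 1.
E[T | S ≥ 3] = (1) / (13/22) = 22/13.

22/13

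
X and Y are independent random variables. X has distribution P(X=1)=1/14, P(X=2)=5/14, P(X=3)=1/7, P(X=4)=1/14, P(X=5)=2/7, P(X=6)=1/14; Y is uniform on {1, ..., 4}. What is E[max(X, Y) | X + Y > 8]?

P(X + Y > 8) = 3/28.
Summing max(X,Y)·P(x,y) over outcomes with X + Y > 8 gives 4/7.
E[max(X, Y) | X + Y > 8] = (4/7) / (3/28) = 16/3.

16/3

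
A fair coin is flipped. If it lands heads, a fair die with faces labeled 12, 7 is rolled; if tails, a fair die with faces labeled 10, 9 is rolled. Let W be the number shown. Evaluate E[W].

E[W | heads] = (12+7)/2 = 19/2.
E[W | tails] = (10+9)/2 = 19/2.
E[W] = (1/2)·(19/2) + (1/2)·(19/2) = 19/2.

19/2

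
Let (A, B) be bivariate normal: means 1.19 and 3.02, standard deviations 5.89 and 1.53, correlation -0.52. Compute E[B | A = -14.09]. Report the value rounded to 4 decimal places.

The regression of B on A has slope ρ·σ_B/σ_A and passes through (μ_A, μ_B).
E[B | A=-14.09] = 3.02 + (-0.52)·(1.53/5.89)·(-14.09 − (1.19)) = 3.02 + (-0.13508)·(-15.28) = 5.0840.

5.0840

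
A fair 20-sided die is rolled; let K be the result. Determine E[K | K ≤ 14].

P(K ≤ 14) = 7/10.
E[K | K ≤ 14] = (21/4) / (7/10) = 15/2.

15/2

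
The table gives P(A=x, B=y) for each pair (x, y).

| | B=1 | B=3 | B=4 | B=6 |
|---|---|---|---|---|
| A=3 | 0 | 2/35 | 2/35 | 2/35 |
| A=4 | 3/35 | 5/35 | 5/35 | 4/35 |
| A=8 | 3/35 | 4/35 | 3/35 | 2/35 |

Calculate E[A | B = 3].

P(B = 3) = 11/35.
Σ A·P over the event = 3·(2/35) + 4·(5/35) + 8·(4/35) = 58/35.
E[A | B = 3] = (58/35) / (11/35) = 58/11.

58/11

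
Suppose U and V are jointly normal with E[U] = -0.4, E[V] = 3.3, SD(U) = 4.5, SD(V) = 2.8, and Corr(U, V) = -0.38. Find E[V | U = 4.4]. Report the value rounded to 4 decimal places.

E[V | U=x] = μ_V + ρ(σ_V/σ_U)(x − μ_U) for jointly normal variables.
E[V | U=4.4] = 3.3 + (-0.38)·(2.8/4.5)·(4.4 − (-0.4)) = 3.3 + (-0.23644)·(4.8) = 2.1651.

2.1651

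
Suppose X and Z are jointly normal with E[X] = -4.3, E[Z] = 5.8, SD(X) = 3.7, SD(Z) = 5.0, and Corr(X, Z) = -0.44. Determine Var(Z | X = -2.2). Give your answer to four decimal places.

20.1600

Var(Z | X=x) = (1 − ρ²)·σ_Z².
Var(Z | X=-2.2) = (5.0)²·(1 − (-0.44)²) = 25·0.8064 = 20.1600.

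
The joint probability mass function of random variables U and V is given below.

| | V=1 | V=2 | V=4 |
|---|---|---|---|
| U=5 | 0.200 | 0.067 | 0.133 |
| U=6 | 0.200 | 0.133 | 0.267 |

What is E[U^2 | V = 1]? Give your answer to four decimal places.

P(V = 1) = 0.400.
Summing U^2·P(U=x,V=y) over the conditioning event gives 12.200.
E[U^2 | V = 1] = (12.200) / (0.400) = 30.5000.

30.5000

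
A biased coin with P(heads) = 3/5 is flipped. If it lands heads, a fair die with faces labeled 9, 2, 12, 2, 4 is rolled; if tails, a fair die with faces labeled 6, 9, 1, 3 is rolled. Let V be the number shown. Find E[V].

E[V | heads] = (9+2+12+2+4)/5 = 29/5.
E[V | tails] = (6+9+1+3)/4 = 19/4.
By the law of total expectation,
E[V] = (3/5)·(29/5) + (2/5)·(19/4) = 269/50.

269/50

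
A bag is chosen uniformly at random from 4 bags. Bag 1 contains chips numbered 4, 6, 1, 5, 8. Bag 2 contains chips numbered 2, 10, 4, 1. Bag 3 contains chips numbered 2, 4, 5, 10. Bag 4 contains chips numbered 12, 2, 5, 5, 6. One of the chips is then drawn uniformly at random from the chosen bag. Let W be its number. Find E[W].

E[W | bag 1] = (4+6+1+5+8)/5 = 24/5.
E[W | bag 2] = (2+10+4+1)/4 = 17/4.
E[W | bag 3] = (2+4+5+10)/4 = 21/4.
E[W | bag 4] = (12+2+5+5+6)/5 = 6.
E[W] = (1/4)·(24/5) + (1/4)·(17/4) + (1/4)·(21/4) + (1/4)·(6) = 203/40.

203/40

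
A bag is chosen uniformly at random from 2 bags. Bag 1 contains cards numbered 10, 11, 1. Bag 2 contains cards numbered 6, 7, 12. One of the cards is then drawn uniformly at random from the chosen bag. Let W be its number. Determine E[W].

47/6

E[W | bag 1] = (10+11+1)/3 = 22/3.
E[W | bag 2] = (6+7+12)/3 = 25/3.
E[W] = (1/2)·(22/3) + (1/2)·(25/3) = 47/6.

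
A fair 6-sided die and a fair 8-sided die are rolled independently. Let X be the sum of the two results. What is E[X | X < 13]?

P(X < 13) = 15/16.
E[X | X < 13] = (43/6) / (15/16) = 344/45.

344/45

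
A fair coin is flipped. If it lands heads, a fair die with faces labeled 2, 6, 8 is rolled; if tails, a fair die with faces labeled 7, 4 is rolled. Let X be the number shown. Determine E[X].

65/12

E[X | heads] = (2+6+8)/3 = 16/3.
E[X | tails] = (7+4)/2 = 11/2.
By the law of total expectation,
E[X] = (1/2)·(16/3) + (1/2)·(11/2) = 65/12.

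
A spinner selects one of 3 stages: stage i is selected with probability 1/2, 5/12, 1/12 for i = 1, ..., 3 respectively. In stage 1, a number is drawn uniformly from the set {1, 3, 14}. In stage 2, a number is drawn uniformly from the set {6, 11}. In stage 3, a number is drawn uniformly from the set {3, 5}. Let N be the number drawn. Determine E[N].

E[N | stage 1] = (1+3+14)/3 = 6.
E[N | stage 2] = (6+11)/2 = 17/2.
E[N | stage 3] = (3+5)/2 = 4.
By the law of total expectation,
E[N] = (1/2)·(6) + (5/12)·(17/2) + (1/12)·(4) = 55/8.

55/8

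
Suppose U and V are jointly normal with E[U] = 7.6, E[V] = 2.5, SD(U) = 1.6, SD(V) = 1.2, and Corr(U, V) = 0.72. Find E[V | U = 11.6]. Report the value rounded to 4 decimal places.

4.6600

E[V | U=x] = μ_V + ρ(σ_V/σ_U)(x − μ_U) for jointly normal variables.
E[V | U=11.6] = 2.5 + (0.72)·(1.2/1.6)·(11.6 − (7.6)) = 2.5 + (0.54)·(4) = 4.6600.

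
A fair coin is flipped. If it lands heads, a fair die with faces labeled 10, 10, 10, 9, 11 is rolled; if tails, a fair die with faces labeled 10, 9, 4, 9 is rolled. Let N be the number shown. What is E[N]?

E[N | heads] = (10+10+10+9+11)/5 = 10.
E[N | tails] = (10+9+4+9)/4 = 8.
E[N] = (1/2)·(10) + (1/2)·(8) = 9.

9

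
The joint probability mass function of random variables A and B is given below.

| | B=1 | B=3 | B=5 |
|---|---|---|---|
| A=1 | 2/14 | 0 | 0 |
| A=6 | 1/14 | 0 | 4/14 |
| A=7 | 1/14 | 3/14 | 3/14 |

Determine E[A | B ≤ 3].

36/7

P(B ≤ 3) = 1/2.
Summing A·P(A=x,B=y) over the conditioning event gives 18/7.
E[A | B ≤ 3] = (18/7) / (1/2) = 36/7.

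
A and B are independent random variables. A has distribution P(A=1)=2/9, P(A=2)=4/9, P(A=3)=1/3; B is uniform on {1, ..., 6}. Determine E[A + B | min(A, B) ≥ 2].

P(min(A, B) ≥ 2) = 35/54.
Summing (A+B)·P(x,y) over outcomes with min(A, B) ≥ 2 gives 25/6.
E[A + B | min(A, B) ≥ 2] = (25/6) / (35/54) = 45/7.

45/7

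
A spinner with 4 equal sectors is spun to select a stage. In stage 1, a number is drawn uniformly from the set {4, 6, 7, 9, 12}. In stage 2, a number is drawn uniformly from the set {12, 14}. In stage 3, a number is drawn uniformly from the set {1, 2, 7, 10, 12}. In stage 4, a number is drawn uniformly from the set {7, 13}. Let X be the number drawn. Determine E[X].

37/4

E[X | stage 1] = (4+6+7+9+12)/5 = 38/5.
E[X | stage 2] = (12+14)/2 = 13.
E[X | stage 3] = (1+2+7+10+12)/5 = 32/5.
E[X | stage 4] = (7+13)/2 = 10.
By the law of total expectation,
E[X] = (1/4)·(38/5) + (1/4)·(13) + (1/4)·(32/5) + (1/4)·(10) = 37/4.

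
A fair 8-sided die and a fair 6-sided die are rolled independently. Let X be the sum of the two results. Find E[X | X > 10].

P(X > 10) = 5/24.
Σ over the event: 11·1/12 + 12·1/16 + 13·1/24 + 14·1/48 = 5/2.
E[X | X > 10] = (5/2) / (5/24) = 12.

12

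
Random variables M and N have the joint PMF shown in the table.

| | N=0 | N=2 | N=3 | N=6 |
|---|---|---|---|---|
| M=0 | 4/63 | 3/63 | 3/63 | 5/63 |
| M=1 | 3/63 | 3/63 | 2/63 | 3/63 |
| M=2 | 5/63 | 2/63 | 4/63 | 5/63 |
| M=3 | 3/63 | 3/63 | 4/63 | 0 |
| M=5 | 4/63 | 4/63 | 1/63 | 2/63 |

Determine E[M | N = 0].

42/19

P(N = 0) = 19/63.
Σ M·P over the event = 0·(4/63) + 1·(3/63) + 2·(5/63) + 3·(3/63) + 5·(4/63) = 2/3.
E[M | N = 0] = (2/3) / (19/63) = 42/19.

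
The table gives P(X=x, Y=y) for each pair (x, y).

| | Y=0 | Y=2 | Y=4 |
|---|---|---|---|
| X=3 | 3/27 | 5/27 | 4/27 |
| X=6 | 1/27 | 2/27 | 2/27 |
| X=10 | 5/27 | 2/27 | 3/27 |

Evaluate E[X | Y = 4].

6

P(Y = 4) = 1/3.
Σ X·P over the event = 3·(4/27) + 6·(2/27) + 10·(3/27) = 2.
E[X | Y = 4] = (2) / (1/3) = 6.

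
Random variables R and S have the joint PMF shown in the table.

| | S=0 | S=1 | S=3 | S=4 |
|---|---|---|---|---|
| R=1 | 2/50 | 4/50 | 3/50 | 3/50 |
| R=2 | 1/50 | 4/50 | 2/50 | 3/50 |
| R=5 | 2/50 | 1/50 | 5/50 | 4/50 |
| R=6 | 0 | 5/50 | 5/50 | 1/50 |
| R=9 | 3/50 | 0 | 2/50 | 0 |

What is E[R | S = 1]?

47/14

P(S = 1) = 7/25.
Σ R·P over the event = 1·(4/50) + 2·(4/50) + 5·(1/50) + 6·(5/50) = 47/50.
E[R | S = 1] = (47/50) / (7/25) = 47/14.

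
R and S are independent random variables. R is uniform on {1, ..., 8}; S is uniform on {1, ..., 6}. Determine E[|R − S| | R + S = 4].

4/3

P(R + S = 4) = 1/16.
Summing |R−S|·P(x,y) over outcomes with R + S = 4 gives 1/12.
E[|R − S| | R + S = 4] = (1/12) / (1/16) = 4/3.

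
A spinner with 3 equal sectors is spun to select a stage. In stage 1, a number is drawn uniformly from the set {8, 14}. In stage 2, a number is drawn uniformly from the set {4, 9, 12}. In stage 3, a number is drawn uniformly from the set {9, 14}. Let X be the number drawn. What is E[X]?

185/18

E[X | stage 1] = (8+14)/2 = 11.
E[X | stage 2] = (4+9+12)/3 = 25/3.
E[X | stage 3] = (9+14)/2 = 23/2.
By the law of total expectation,
E[X] = (1/3)·(11) + (1/3)·(25/3) + (1/3)·(23/2) = 185/18.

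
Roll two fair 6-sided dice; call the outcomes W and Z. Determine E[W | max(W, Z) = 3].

12/5

P(max(W, Z) = 3) = 5/36.
Summing W·P(x,y) over outcomes with max(W, Z) = 3 gives 1/3.
E[W | max(W, Z) = 3] = (1/3) / (5/36) = 12/5.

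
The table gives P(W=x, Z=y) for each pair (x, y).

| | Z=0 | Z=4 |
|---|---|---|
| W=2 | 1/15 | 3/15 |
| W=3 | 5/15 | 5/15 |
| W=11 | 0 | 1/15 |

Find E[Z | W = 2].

3

P(W = 2) = 4/15.
Σ Z·P over the event = 0·(1/15) + 4·(3/15) = 4/5.
E[Z | W = 2] = (4/5) / (4/15) = 3.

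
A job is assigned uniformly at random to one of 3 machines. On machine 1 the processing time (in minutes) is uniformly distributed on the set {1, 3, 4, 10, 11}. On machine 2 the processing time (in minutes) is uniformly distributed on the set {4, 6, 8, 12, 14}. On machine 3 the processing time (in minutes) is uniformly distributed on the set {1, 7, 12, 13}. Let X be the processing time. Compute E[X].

457/60

E[X | machine 1] = (1+3+4+10+11)/5 = 29/5.
E[X | machine 2] = (4+6+8+12+14)/5 = 44/5.
E[X | machine 3] = (1+7+12+13)/4 = 33/4.
By the law of total expectation,
E[X] = (1/3)·(29/5) + (1/3)·(44/5) + (1/3)·(33/4) = 457/60.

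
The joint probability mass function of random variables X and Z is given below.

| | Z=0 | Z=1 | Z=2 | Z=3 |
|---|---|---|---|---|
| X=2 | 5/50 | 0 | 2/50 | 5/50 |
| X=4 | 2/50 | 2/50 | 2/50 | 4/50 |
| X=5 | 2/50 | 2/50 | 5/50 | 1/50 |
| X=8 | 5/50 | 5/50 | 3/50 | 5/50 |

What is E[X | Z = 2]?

P(Z = 2) = 6/25.
Summing X·P(X=x,Z=y) over the conditioning event gives 61/50.
E[X | Z = 2] = (61/50) / (6/25) = 61/12.

61/12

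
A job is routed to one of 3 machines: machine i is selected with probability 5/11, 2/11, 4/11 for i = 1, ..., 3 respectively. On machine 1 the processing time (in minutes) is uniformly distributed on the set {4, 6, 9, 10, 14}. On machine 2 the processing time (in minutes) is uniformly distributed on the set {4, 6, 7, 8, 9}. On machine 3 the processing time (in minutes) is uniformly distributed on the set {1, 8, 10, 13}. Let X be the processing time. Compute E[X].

E[X | machine 1] = (4+6+9+10+14)/5 = 43/5.
E[X | machine 2] = (4+6+7+8+9)/5 = 34/5.
E[X | machine 3] = (1+8+10+13)/4 = 8.
By the law of total expectation,
E[X] = (5/11)·(43/5) + (2/11)·(34/5) + (4/11)·(8) = 443/55.

443/55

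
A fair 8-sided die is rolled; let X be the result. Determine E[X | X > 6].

Given X > 6, X is equally likely to be any of {7, 8}.
E[X | X > 6] = (7 + 8) / 2 = 15/2.

15/2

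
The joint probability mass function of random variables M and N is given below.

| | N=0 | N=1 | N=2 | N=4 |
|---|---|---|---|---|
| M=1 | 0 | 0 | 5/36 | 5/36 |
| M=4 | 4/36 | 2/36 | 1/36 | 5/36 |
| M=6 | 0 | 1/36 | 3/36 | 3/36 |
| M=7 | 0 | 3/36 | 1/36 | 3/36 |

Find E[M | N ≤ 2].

P(N ≤ 2) = 5/9.
Summing M·P(M=x,N=y) over the conditioning event gives 85/36.
E[M | N ≤ 2] = (85/36) / (5/9) = 17/4.

17/4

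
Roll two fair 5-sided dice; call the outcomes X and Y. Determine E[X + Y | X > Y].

6

Outcomes with X > Y: (2,1), (3,1), (3,2), (4,1), (4,2), (4,3), (5,1), (5,2), (5,3), (5,4), each with probability 1/25.
E[X + Y | X > Y] = (3 + 4 + 5 + 5 + 6 + 7 + 6 + 7 + 8 + 9) / 10 = 6.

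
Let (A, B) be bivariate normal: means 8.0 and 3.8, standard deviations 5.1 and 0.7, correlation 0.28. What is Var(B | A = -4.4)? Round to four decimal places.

0.4516

Var(B | A=x) = (1 − ρ²)·σ_B².
Var(B | A=-4.4) = (0.7)²·(1 − (0.28)²) = 0.49·0.9216 = 0.4516.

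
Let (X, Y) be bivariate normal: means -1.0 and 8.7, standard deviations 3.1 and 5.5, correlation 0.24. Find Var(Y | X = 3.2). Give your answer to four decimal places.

The conditional variance in a bivariate normal is σ_Y²(1 − ρ²), independent of x.
Var(Y | X=3.2) = (5.5)²·(1 − (0.24)²) = 30.25·0.9424 = 28.5076.

28.5076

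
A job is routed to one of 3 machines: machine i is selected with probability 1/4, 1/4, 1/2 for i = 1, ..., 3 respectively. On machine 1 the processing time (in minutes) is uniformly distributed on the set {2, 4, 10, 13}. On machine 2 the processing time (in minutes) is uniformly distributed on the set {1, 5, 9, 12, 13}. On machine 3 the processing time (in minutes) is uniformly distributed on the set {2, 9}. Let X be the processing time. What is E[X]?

E[X | machine 1] = (2+4+10+13)/4 = 29/4.
E[X | machine 2] = (1+5+9+12+13)/5 = 8.
E[X | machine 3] = (2+9)/2 = 11/2.
E[X] = (1/4)·(29/4) + (1/4)·(8) + (1/2)·(11/2) = 105/16.

105/16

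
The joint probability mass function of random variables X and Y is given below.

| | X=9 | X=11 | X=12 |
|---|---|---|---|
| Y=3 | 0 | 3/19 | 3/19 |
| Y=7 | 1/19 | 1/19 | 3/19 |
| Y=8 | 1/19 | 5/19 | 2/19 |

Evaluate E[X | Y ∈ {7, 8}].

P(Y ∈ {7, 8}) = 13/19.
Summing X·P(X=x,Y=y) over the conditioning event gives 144/19.
E[X | Y ∈ {7, 8}] = (144/19) / (13/19) = 144/13.

144/13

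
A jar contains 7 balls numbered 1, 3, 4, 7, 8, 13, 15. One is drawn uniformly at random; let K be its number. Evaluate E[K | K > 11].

14

P(K > 11) = 2/7.
Σ over the event: 13·1/7 + 15·1/7 = 4.
E[K | K > 11] = (4) / (2/7) = 14.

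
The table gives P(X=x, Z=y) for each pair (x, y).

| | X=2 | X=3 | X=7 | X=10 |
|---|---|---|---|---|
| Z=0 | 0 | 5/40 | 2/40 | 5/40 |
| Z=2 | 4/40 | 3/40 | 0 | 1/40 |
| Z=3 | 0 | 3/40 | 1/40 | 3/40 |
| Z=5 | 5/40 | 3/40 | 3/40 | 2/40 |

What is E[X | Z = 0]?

P(Z = 0) = 3/10.
Σ X·P over the event = 3·(5/40) + 7·(2/40) + 10·(5/40) = 79/40.
E[X | Z = 0] = (79/40) / (3/10) = 79/12.

79/12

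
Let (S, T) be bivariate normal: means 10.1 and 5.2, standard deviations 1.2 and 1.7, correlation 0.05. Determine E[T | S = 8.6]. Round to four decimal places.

The regression of T on S has slope ρ·σ_T/σ_S and passes through (μ_S, μ_T).
E[T | S=8.6] = 5.2 + (0.05)·(1.7/1.2)·(8.6 − (10.1)) = 5.2 + (0.070833)·(-1.5) = 5.0938.

5.0938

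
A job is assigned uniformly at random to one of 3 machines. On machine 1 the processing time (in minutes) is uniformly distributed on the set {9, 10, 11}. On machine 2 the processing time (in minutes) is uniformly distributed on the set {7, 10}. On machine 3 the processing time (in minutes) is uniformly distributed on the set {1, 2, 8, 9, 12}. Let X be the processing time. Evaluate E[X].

83/10

E[X | machine 1] = (9+10+11)/3 = 10.
E[X | machine 2] = (7+10)/2 = 17/2.
E[X | machine 3] = (1+2+8+9+12)/5 = 32/5.
E[X] = (1/3)·(10) + (1/3)·(17/2) + (1/3)·(32/5) = 83/10.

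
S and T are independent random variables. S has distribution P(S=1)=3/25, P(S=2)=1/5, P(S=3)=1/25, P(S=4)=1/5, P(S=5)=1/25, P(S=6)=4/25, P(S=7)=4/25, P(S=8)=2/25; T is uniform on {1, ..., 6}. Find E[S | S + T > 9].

98/15

P(S + T > 9) = 3/10.
Summing S·P(x,y) over outcomes with S + T > 9 gives 49/25.
E[S | S + T > 9] = (49/25) / (3/10) = 98/15.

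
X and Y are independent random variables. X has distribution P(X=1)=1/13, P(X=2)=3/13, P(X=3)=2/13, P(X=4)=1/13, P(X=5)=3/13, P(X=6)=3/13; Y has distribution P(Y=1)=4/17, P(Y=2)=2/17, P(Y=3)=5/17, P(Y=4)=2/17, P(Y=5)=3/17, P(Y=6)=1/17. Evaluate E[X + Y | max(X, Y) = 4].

P(max(X, Y) = 4) = 25/221.
Summing (X+Y)·P(x,y) over outcomes with max(X, Y) = 4 gives 157/221.
E[X + Y | max(X, Y) = 4] = (157/221) / (25/221) = 157/25.

157/25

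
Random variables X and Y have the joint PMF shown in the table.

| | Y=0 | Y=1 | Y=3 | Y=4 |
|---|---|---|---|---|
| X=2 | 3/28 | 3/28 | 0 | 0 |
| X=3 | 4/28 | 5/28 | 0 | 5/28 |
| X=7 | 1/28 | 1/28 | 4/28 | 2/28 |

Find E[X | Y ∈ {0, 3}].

53/12

P(Y ∈ {0, 3}) = 3/7.
Σ X·P over the event = 2·(3/28) + 3·(4/28) + 7·(1/28) + 7·(4/28) = 53/28.
E[X | Y ∈ {0, 3}] = (53/28) / (3/7) = 53/12.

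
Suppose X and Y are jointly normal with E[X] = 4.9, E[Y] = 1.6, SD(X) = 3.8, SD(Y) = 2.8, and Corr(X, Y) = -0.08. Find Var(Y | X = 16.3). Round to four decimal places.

7.7898

For a bivariate normal, Var(Y | X=x) = σ_Y²(1 − ρ²).
Var(Y | X=16.3) = (2.8)²·(1 − (-0.08)²) = 7.84·0.9936 = 7.7898.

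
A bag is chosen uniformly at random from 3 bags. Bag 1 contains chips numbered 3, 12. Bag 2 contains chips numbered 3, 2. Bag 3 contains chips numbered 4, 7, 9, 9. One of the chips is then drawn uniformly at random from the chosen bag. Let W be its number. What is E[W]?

23/4

E[W | bag 1] = (3+12)/2 = 15/2.
E[W | bag 2] = (3+2)/2 = 5/2.
E[W | bag 3] = (4+7+9+9)/4 = 29/4.
E[W] = (1/3)·(15/2) + (1/3)·(5/2) + (1/3)·(29/4) = 23/4.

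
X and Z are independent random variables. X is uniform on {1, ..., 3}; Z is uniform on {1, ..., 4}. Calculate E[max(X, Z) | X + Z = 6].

P(X + Z = 6) = 1/6.
Summing max(X,Z)·P(x,y) over outcomes with X + Z = 6 gives 7/12.
E[max(X, Z) | X + Z = 6] = (7/12) / (1/6) = 7/2.

7/2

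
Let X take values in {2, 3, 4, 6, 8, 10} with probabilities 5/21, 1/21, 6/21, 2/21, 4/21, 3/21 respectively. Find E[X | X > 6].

62/7

P(X > 6) = 1/3.
Σ over the event: 8·4/21 + 10·1/7 = 62/21.
E[X | X > 6] = (62/21) / (1/3) = 62/7.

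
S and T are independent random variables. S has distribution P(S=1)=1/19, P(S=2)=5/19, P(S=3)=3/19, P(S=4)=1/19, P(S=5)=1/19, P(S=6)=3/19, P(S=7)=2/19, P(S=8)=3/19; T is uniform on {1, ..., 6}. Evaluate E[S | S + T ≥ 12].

P(S + T ≥ 12) = 8/57.
Summing S·P(x,y) over outcomes with S + T ≥ 12 gives 59/57.
E[S | S + T ≥ 12] = (59/57) / (8/57) = 59/8.

59/8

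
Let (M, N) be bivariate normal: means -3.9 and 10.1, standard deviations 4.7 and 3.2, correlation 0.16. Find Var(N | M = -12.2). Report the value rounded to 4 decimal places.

The conditional variance in a bivariate normal is σ_N²(1 − ρ²), independent of x.
Var(N | M=-12.2) = (3.2)²·(1 − (0.16)²) = 10.24·0.9744 = 9.9779.

9.9779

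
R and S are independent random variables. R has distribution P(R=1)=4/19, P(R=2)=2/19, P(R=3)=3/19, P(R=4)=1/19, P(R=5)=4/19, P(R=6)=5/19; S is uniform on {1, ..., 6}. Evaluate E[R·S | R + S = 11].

30

P(R + S = 11) = 3/38.
Summing RS·P(x,y) over outcomes with R + S = 11 gives 45/19.
E[R·S | R + S = 11] = (45/19) / (3/38) = 30.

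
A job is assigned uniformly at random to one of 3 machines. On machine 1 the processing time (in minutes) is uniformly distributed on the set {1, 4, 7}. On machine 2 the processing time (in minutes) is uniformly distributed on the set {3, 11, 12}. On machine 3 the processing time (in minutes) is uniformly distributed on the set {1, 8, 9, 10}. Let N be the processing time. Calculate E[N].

59/9

E[N | machine 1] = (1+4+7)/3 = 4.
E[N | machine 2] = (3+11+12)/3 = 26/3.
E[N | machine 3] = (1+8+9+10)/4 = 7.
By the law of total expectation,
E[N] = (1/3)·(4) + (1/3)·(26/3) + (1/3)·(7) = 59/9.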